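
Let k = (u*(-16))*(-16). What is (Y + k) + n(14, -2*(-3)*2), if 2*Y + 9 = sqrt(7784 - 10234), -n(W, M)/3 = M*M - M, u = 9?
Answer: 3807/2 + 35*I*sqrt(2)/2 ≈ 1903.5 + 24.749*I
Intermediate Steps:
n(W, M) = -3*M**2 + 3*M (n(W, M) = -3*(M*M - M) = -3*(M**2 - M) = -3*M**2 + 3*M)
Y = -9/2 + 35*I*sqrt(2)/2 (Y = -9/2 + sqrt(7784 - 10234)/2 = -9/2 + sqrt(-2450)/2 = -9/2 + (35*I*sqrt(2))/2 = -9/2 + 35*I*sqrt(2)/2 ≈ -4.5 + 24.749*I)
k = 2304 (k = (9*(-16))*(-16) = -144*(-16) = 2304)
(Y + k) + n(14, -2*(-3)*2) = ((-9/2 + 35*I*sqrt(2)/2) + 2304) + 3*(-2*(-3)*2)*(1 - (-2*(-3))*2) = (4599/2 + 35*I*sqrt(2)/2) + 3*(6*2)*(1 - 6*2) = (4599/2 + 35*I*sqrt(2)/2) + 3*12*(1 - 1*12) = (4599/2 + 35*I*sqrt(2)/2) + 3*12*(1 - 12) = (4599/2 + 35*I*sqrt(2)/2) + 3*12*(-11) = (4599/2 + 35*I*sqrt(2)/2) - 396 = 3807/2 + 35*I*sqrt(2)/2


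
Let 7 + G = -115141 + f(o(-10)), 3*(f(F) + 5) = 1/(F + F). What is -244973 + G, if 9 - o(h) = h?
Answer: -41054363/114 ≈ -3.6013e+5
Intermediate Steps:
o(h) = 9 - h
f(F) = -5 + 1/(6*F) (f(F) = -5 + 1/(3*(F + F)) = -5 + 1/(3*((2*F))) = -5 + (1/(2*F))/3 = -5 + 1/(6*F))
G = -13127441/114 (G = -7 + (-115141 + (-5 + 1/(6*(9 - 1*(-10))))) = -7 + (-115141 + (-5 + 1/(6*(9 + 10)))) = -7 + (-115141 + (-5 + (⅙)/19)) = -7 + (-115141 + (-5 + (⅙)*(1/19))) = -7 + (-115141 + (-5 + 1/114)) = -7 + (-115141 - 569/114) = -7 - 13126643/114 = -13127441/114 ≈ -1.1515e+5)
-244973 + G = -244973 - 13127441/114 = -41054363/114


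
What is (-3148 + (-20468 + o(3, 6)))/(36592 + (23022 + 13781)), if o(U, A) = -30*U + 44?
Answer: -23662/73395 ≈ -0.32239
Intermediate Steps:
o(U, A) = 44 - 30*U
(-3148 + (-20468 + o(3, 6)))/(36592 + (23022 + 13781)) = (-3148 + (-20468 + (44 - 30*3)))/(36592 + (23022 + 13781)) = (-3148 + (-20468 + (44 - 90)))/(36592 + 36803) = (-3148 + (-20468 - 46))/73395 = (-3148 - 20514)*(1/73395) = -23662*1/73395 = -23662/73395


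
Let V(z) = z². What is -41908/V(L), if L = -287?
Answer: -41908/82369 ≈ -0.50878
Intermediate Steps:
-41908/V(L) = -41908/((-287)²) = -41908/82369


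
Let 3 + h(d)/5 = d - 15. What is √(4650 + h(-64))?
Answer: 4*√265 ≈ 65.115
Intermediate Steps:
h(d) = -90 + 5*d (h(d) = -15 + 5*(d - 15) = -15 + 5*(-15 + d) = -15 + (-75 + 5*d) = -90 + 5*d)
√(4650 + h(-64)) = √(4650 + (-90 + 5*(-64))) = √(4650 + (-90 - 320)) = √(4650 - 410) = √4240 = 4*√265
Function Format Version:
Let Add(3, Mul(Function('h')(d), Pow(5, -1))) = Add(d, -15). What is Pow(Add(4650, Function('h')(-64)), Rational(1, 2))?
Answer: Mul(4, Pow(265, Rational(1, 2))) ≈ 65.115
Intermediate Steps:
Function('h')(d) = Add(-90, Mul(5, d)) (Function('h')(d) = Add(-15, Mul(5, Add(d, -15))) = Add(-15, Mul(5, Add(-15, d))) = Add(-15, Add(-75, Mul(5, d))) = Add(-90, Mul(5, d)))
Pow(Add(4650, Function('h')(-64)), Rational(1, 2)) = Pow(Add(4650, Add(-90, Mul(5, -64))), Rational(1, 2)) = Pow(Add(4650, Add(-90, -320)), Rational(1, 2)) = Pow(Add(4650, -410), Rational(1, 2)) = Pow(4240, Rational(1, 2)) = Mul(4, Pow(265, Rational(1, 2)))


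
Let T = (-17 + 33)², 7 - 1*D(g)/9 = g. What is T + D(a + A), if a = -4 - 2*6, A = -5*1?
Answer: 508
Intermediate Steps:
A = -5
a = -16 (a = -4 - 12 = -16)
D(g) = 63 - 9*g
T = 256 (T = 16² = 256)
T + D(a + A) = 256 + (63 - 9*(-16 - 5)) = 256 + (63 - 9*(-21)) = 256 + (63 + 189) = 256 + 252 = 508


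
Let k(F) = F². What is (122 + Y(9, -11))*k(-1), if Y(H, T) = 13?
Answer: 135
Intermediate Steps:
(122 + Y(9, -11))*k(-1) = (122 + 13)*(-1)² = 135*1 = 135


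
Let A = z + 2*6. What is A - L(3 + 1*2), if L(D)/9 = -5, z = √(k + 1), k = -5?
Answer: 57 + 2*I ≈ 57.0 + 2.0*I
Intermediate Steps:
z = 2*I (z = √(-5 + 1) = √(-4) = 2*I ≈ 2.0*I)
L(D) = -45 (L(D) = 9*(-5) = -45)
A = 12 + 2*I (A = 2*I + 2*6 = 2*I + 12 = 12 + 2*I ≈ 12.0 + 2.0*I)
A - L(3 + 1*2) = (12 + 2*I) - 1*(-45) = (12 + 2*I) + 45 = 57 + 2*I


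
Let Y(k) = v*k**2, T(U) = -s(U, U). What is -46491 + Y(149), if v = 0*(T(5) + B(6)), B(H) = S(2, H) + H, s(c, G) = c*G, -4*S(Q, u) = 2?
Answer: -46491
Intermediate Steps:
S(Q, u) = -1/2 (S(Q, u) = -1/4*2 = -1/2)
s(c, G) = G*c
T(U) = -U**2 (T(U) = -U*U = -U**2)
B(H) = -1/2 + H
v = 0 (v = 0*(-1*5**2 + (-1/2 + 6)) = 0*(-1*25 + 11/2) = 0*(-25 + 11/2) = 0*(-39/2) = 0)
Y(k) = 0 (Y(k) = 0*k**2 = 0)
-46491 + Y(149) = -46491 + 0 = -46491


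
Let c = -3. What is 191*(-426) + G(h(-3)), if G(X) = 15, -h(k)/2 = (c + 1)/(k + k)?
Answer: -81351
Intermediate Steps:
h(k) = 2/k (h(k) = -2*(-3 + 1)/(k + k) = -(-4)/(2*k) = -(-4)*1/(2*k) = -(-2)/k = 2/k)
191*(-426) + G(h(-3)) = 191*(-426) + 15 = -81366 + 15 = -81351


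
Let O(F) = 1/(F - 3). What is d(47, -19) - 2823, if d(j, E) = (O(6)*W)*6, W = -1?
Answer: -2825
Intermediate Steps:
O(F) = 1/(-3 + F)
d(j, E) = -2 (d(j, E) = (-1/(-3 + 6))*6 = (-1/3)*6 = ((⅓)*(-1))*6 = -⅓*6 = -2)
d(47, -19) - 2823 = -2 - 2823 = -2825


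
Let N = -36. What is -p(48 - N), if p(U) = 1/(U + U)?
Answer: -1/168 ≈ -0.0059524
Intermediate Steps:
p(U) = 1/(2*U)
-p(48 - N) = -1/(2*(48 - 1*(-36))) = -1/(2*(48 + 36)) = -1/(2*84) = -1*1/168 = -1/168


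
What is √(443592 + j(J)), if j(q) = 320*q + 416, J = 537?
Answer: 2*√153962 ≈ 784.76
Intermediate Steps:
j(q) = 416 + 320*q
√(443592 + j(J)) = √(443592 + (416 + 320*537)) = √(443592 + (416 + 171840)) = √(443592 + 172256) = √615848 = 2*√153962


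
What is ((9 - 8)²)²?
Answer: 1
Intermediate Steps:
((9 - 8)²)² = (1²)² = 1² = 1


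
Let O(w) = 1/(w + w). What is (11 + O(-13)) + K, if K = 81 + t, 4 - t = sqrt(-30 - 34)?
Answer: 2495/26 - 8*I ≈ 95.962 - 8.0*I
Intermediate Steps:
t = 4 - 8*I (t = 4 - sqrt(-30 - 34) = 4 - sqrt(-64) = 4 - 8*I ≈ 4.0 - 8.0*I)
O(w) = 1/(2*w)
K = 85 - 8*I (K = 81 + (4 - 8*I) = 85 - 8*I ≈ 85.0 - 8.0*I)
(11 + O(-13)) + K = (11 + (1/2)/(-13)) + (85 - 8*I) = (11 + (1/2)*(-1/13)) + (85 - 8*I) = (11 - 1/26) + (85 - 8*I) = 285/26 + (85 - 8*I) = 2495/26 - 8*I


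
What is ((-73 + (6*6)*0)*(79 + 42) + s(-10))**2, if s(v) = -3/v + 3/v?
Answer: 78021889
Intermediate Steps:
s(v) = 0
((-73 + (6*6)*0)*(79 + 42) + s(-10))**2 = ((-73 + (6*6)*0)*(79 + 42) + 0)**2 = ((-73 + 36*0)*121 + 0)**2 = ((-73 + 0)*121 + 0)**2 = (-73*121 + 0)**2 = (-8833 + 0)**2 = (-8833)**2 = 78021889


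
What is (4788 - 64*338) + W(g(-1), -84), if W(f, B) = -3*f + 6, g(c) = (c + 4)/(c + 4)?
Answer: -16841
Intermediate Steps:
g(c) = 1 (g(c) = (4 + c)/(4 + c) = 1)
W(f, B) = 6 - 3*f
(4788 - 64*338) + W(g(-1), -84) = (4788 - 64*338) + (6 - 3*1) = (4788 - 21632) + (6 - 3) = -16844 + 3 = -16841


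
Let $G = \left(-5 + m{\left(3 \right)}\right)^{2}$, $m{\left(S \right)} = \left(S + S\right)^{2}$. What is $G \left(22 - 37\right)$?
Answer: $-14415$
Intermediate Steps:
$m{\left(S \right)} = 4 S^{2}$ ($m{\left(S \right)} = \left(2 S\right)^{2} = 4 S^{2}$)
$G = 961$ ($G = \left(-5 + 4 \cdot 3^{2}\right)^{2} = \left(-5 + 4 \cdot 9\right)^{2} = \left(-5 + 36\right)^{2} = 31^{2} = 961$)
$G \left(22 - 37\right) = 961 \left(22 - 37\right) = 961 \left(-15\right) = -14415$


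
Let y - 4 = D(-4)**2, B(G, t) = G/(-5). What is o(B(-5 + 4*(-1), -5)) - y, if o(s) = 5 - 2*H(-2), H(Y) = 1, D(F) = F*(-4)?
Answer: -257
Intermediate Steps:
B(G, t) = -G/5 (B(G, t) = G*(-1/5) = -G/5)
D(F) = -4*F
o(s) = 3 (o(s) = 5 - 2*1 = 5 - 2 = 3)
y = 260 (y = 4 + (-4*(-4))**2 = 4 + 16**2 = 4 + 256 = 260)
o(B(-5 + 4*(-1), -5)) - y = 3 - 1*260 = 3 - 260 = -257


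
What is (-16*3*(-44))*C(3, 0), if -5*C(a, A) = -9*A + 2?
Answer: -4224/5 ≈ -844.80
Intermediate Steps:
C(a, A) = -⅖ + 9*A/5 (C(a, A) = -(-9*A + 2)/5 = -(2 - 9*A)/5 = -⅖ + 9*A/5)
(-16*3*(-44))*C(3, 0) = (-16*3*(-44))*(-⅖ + (9/5)*0) = (-48*(-44))*(-⅖ + 0) = 2112*(-⅖) = -4224/5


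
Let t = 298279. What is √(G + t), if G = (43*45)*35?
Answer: 2*√91501 ≈ 604.98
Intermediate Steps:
G = 67725 (G = 1935*35 = 67725)
√(G + t) = √(67725 + 298279) = √366004 = 2*√91501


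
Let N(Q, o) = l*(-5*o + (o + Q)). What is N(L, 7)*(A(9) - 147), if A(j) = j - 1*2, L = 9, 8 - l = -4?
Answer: 31920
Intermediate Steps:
l = 12 (l = 8 - 1*(-4) = 8 + 4 = 12)
A(j) = -2 + j (A(j) = j - 2 = -2 + j)
N(Q, o) = -48*o + 12*Q (N(Q, o) = 12*(-5*o + (o + Q)) = 12*(-5*o + (Q + o)) = 12*(Q - 4*o) = -48*o + 12*Q)
N(L, 7)*(A(9) - 147) = (-48*7 + 12*9)*((-2 + 9) - 147) = (-336 + 108)*(7 - 147) = -228*(-140) = 31920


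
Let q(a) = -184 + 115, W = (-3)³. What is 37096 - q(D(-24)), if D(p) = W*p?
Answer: 37165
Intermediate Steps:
W = -27
D(p) = -27*p
q(a) = -69
37096 - q(D(-24)) = 37096 - 1*(-69) = 37096 + 69 = 37165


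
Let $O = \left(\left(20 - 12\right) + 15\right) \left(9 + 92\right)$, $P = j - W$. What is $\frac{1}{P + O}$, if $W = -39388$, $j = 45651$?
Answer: $\frac{1}{87362} \approx 1.1447 \cdot 10^{-5}$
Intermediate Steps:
$P = 85039$ ($P = 45651 - -39388 = 45651 + 39388 = 85039$)
$O = 2323$ ($O = \left(8 + 15\right) 101 = 23 \cdot 101 = 2323$)
$\frac{1}{P + O} = \frac{1}{85039 + 2323} = \frac{1}{87362}$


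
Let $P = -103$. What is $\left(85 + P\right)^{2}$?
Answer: $324$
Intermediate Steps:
$\left(85 + P\right)^{2} = \left(85 - 103\right)^{2} = \left(-18\right)^{2} = 324$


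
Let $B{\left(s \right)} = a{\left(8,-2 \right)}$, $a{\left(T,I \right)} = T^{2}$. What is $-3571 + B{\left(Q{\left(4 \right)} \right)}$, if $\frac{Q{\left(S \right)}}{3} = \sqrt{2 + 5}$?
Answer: $-3507$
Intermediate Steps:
$Q{\left(S \right)} = 3 \sqrt{7}$ ($Q{\left(S \right)} = 3 \sqrt{2 + 5} = 3 \sqrt{7}$)
$B{\left(s \right)} = 64$ ($B{\left(s \right)} = 8^{2} = 64$)
$-3571 + B{\left(Q{\left(4 \right)} \right)} = -3571 + 64 = -3507$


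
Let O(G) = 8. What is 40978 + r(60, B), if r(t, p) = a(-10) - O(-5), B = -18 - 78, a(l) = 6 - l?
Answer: 40986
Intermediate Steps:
B = -96
r(t, p) = 8 (r(t, p) = (6 - 1*(-10)) - 1*8 = (6 + 10) - 8 = 16 - 8 = 8)
40978 + r(60, B) = 40978 + 8 = 40986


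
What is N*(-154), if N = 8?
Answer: -1232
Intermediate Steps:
N*(-154) = 8*(-154) = -1232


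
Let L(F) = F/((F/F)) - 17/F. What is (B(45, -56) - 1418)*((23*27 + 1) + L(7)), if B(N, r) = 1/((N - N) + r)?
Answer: -174143937/196 ≈ -8.8849e+5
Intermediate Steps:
L(F) = F - 17/F (L(F) = F/1 - 17/F = F*1 - 17/F = F - 17/F)
B(N, r) = 1/r (B(N, r) = 1/(0 + r) = 1/r)
(B(45, -56) - 1418)*((23*27 + 1) + L(7)) = (1/(-56) - 1418)*((23*27 + 1) + (7 - 17/7)) = (-1/56 - 1418)*((621 + 1) + (7 - 17*⅐)) = -79409*(622 + (7 - 17/7))/56 = -79409*(622 + 32/7)/56 = -79409/56*4386/7 = -174143937/196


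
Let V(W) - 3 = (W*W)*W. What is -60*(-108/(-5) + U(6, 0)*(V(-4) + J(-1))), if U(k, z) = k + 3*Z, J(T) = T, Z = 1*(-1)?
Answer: 9864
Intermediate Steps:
Z = -1
V(W) = 3 + W³ (V(W) = 3 + (W*W)*W = 3 + W²*W = 3 + W³)
U(k, z) = -3 + k (U(k, z) = k + 3*(-1) = k - 3 = -3 + k)
-60*(-108/(-5) + U(6, 0)*(V(-4) + J(-1))) = -60*(-108/(-5) + (-3 + 6)*((3 + (-4)³) - 1)) = -60*(-108*(-⅕) + 3*((3 - 64) - 1)) = -60*(108/5 + 3*(-61 - 1)) = -60*(108/5 + 3*(-62)) = -60*(108/5 - 186) = -60*(-822/5) = 9864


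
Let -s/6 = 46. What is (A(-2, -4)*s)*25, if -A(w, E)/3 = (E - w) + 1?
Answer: -20700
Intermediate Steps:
s = -276 (s = -6*46 = -276)
A(w, E) = -3 - 3*E + 3*w (A(w, E) = -3*((E - w) + 1) = -3*(1 + E - w) = -3 - 3*E + 3*w)
(A(-2, -4)*s)*25 = ((-3 - 3*(-4) + 3*(-2))*(-276))*25 = ((-3 + 12 - 6)*(-276))*25 = (3*(-276))*25 = -828*25 = -20700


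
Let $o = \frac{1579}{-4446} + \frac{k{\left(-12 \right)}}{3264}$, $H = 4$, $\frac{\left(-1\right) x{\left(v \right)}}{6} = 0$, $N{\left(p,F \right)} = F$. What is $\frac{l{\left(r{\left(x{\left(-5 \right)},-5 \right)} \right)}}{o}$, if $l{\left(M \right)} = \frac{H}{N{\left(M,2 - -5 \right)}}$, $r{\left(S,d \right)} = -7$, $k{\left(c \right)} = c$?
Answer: $- \frac{2418624}{1518769} \approx -1.5925$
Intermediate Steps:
$x{\left(v \right)} = 0$ ($x{\left(v \right)} = \left(-6\right) 0 = 0$)
$o = - \frac{216967}{604656}$ ($o = \frac{1579}{-4446} - \frac{12}{3264} = 1579 \left(- \frac{1}{4446}\right) - \frac{1}{272} = - \frac{1579}{4446} - \frac{1}{272} = - \frac{216967}{604656} \approx -0.35883$)
$l{\left(M \right)} = \frac{4}{7}$ ($l{\left(M \right)} = \frac{4}{2 - -5} = \frac{4}{2 + 5} = \frac{4}{7}$)
$\frac{l{\left(r{\left(x{\left(-5 \right)},-5 \right)} \right)}}{o} = \frac{4}{7 \left(- \frac{216967}{604656}\right)} = \frac{4}{7} \left(- \frac{604656}{216967}\right) = - \frac{2418624}{1518769}$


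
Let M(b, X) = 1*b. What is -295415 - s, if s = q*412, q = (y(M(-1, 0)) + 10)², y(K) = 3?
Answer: -365043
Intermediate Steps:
M(b, X) = b
q = 169 (q = (3 + 10)² = 13² = 169)
s = 69628 (s = 169*412 = 69628)
-295415 - s = -295415 - 1*69628 = -295415 - 69628 = -365043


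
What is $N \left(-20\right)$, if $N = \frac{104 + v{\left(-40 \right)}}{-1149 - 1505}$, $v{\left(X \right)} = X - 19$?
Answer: $\frac{450}{1327} \approx 0.33911$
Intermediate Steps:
$v{\left(X \right)} = -19 + X$ ($v{\left(X \right)} = X - 19 = -19 + X$)
$N = - \frac{45}{2654}$ ($N = \frac{104 - 59}{-1149 - 1505} = \frac{104 - 59}{-2654} = 45 \left(- \frac{1}{2654}\right) = - \frac{45}{2654} \approx -0.016956$)
$N \left(-20\right) = \left(- \frac{45}{2654}\right) \left(-20\right) = \frac{450}{1327}$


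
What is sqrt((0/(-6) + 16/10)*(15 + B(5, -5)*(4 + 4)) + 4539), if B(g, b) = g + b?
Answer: 39*sqrt(3) ≈ 67.550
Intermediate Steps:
B(g, b) = b + g
sqrt((0/(-6) + 16/10)*(15 + B(5, -5)*(4 + 4)) + 4539) = sqrt((0/(-6) + 16/10)*(15 + (-5 + 5)*(4 + 4)) + 4539) = sqrt((0*(-1/6) + 16*(1/10))*(15 + 0*8) + 4539) = sqrt((0 + 8/5)*(15 + 0) + 4539) = sqrt((8/5)*15 + 4539) = sqrt(24 + 4539) = sqrt(4563) = 39*sqrt(3)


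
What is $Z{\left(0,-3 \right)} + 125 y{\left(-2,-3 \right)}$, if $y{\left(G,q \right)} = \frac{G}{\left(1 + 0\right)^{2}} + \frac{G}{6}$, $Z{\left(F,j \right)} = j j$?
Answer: $- \frac{848}{3} \approx -282.67$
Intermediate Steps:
$Z{\left(F,j \right)} = j^{2}$
$y{\left(G,q \right)} = \frac{7 G}{6}$ ($y{\left(G,q \right)} = \frac{G}{1^{2}} + G \frac{1}{6} = \frac{G}{1} + \frac{G}{6} = G 1 + \frac{G}{6} = G + \frac{G}{6} = \frac{7 G}{6}$)
$Z{\left(0,-3 \right)} + 125 y{\left(-2,-3 \right)} = \left(-3\right)^{2} + 125 \cdot \frac{7}{6} \left(-2\right) = 9 + 125 \left(- \frac{7}{3}\right) = 9 - \frac{875}{3} = - \frac{848}{3}$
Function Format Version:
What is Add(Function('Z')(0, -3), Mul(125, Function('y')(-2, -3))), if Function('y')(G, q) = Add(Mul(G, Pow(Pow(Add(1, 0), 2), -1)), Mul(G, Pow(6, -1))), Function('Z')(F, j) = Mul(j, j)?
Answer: Rational(-848, 3) ≈ -282.67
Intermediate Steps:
Function('Z')(F, j) = Pow(j, 2)
Function('y')(G, q) = Mul(Rational(7, 6), G) (Function('y')(G, q) = Add(Mul(G, Pow(Pow(1, 2), -1)), Mul(G, Rational(1, 6))) = Add(Mul(G, Pow(1, -1)), Mul(Rational(1, 6), G)) = Add(Mul(G, 1), Mul(Rational(1, 6), G)) = Add(G, Mul(Rational(1, 6), G)) = Mul(Rational(7, 6), G))
Add(Function('Z')(0, -3), Mul(125, Function('y')(-2, -3))) = Add(Pow(-3, 2), Mul(125, Mul(Rational(7, 6), -2))) = Add(9, Mul(125, Rational(-7, 3))) = Add(9, Rational(-875, 3)) = Rational(-848, 3)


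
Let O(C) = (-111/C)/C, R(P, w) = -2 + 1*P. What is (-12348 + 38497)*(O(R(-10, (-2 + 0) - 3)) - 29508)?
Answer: -37037992729/48 ≈ -7.7162e+8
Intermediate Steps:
R(P, w) = -2 + P
O(C) = -111/C²
(-12348 + 38497)*(O(R(-10, (-2 + 0) - 3)) - 29508) = (-12348 + 38497)*(-111/(-2 - 10)² - 29508) = 26149*(-111/(-12)² - 29508) = 26149*(-111*1/144 - 29508) = 26149*(-37/48 - 29508) = 26149*(-1416421/48) = -37037992729/48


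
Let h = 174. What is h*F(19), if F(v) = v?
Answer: 3306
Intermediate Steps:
h*F(19) = 174*19 = 3306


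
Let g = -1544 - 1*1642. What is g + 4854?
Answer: 1668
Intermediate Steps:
g = -3186 (g = -1544 - 1642 = -3186)
g + 4854 = -3186 + 4854 = 1668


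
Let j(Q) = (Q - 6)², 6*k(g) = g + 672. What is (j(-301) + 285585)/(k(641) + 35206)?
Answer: 2279004/212549 ≈ 10.722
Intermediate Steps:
k(g) = 112 + g/6 (k(g) = (g + 672)/6 = (672 + g)/6 = 112 + g/6)
j(Q) = (-6 + Q)²
(j(-301) + 285585)/(k(641) + 35206) = ((-6 - 301)² + 285585)/((112 + (⅙)*641) + 35206) = ((-307)² + 285585)/((112 + 641/6) + 35206) = (94249 + 285585)/(1313/6 + 35206) = 379834/(212549/6) = 379834*(6/212549) = 2279004/212549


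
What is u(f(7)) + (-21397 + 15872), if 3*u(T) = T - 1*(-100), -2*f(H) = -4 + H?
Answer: -32953/6 ≈ -5492.2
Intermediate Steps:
f(H) = 2 - H/2 (f(H) = -(-4 + H)/2 = 2 - H/2)
u(T) = 100/3 + T/3 (u(T) = (T - 1*(-100))/3 = (T + 100)/3 = (100 + T)/3 = 100/3 + T/3)
u(f(7)) + (-21397 + 15872) = (100/3 + (2 - 1/2*7)/3) + (-21397 + 15872) = (100/3 + (2 - 7/2)/3) - 5525 = (100/3 + (1/3)*(-3/2)) - 5525 = (100/3 - 1/2) - 5525 = 197/6 - 5525 = -32953/6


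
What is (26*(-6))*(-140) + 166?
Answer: 22006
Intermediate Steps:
(26*(-6))*(-140) + 166 = -156*(-140) + 166 = 21840 + 166 = 22006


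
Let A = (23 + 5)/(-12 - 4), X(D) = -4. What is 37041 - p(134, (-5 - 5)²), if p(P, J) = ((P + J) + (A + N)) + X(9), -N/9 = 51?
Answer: 149087/4 ≈ 37272.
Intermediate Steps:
A = -7/4 (A = 28/(-16) = 28*(-1/16) = -7/4 ≈ -1.7500)
N = -459 (N = -9*51 = -459)
p(P, J) = -1859/4 + J + P (p(P, J) = ((P + J) + (-7/4 - 459)) - 4 = ((J + P) - 1843/4) - 4 = (-1843/4 + J + P) - 4 = -1859/4 + J + P)
37041 - p(134, (-5 - 5)²) = 37041 - (-1859/4 + (-5 - 5)² + 134) = 37041 - (-1859/4 + (-10)² + 134) = 37041 - (-1859/4 + 100 + 134) = 37041 - 1*(-923/4) = 37041 + 923/4 = 149087/4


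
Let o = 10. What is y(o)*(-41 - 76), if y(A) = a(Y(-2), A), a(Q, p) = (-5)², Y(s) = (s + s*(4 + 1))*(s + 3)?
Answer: -2925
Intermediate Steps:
Y(s) = 6*s*(3 + s) (Y(s) = (s + s*5)*(3 + s) = (s + 5*s)*(3 + s) = (6*s)*(3 + s) = 6*s*(3 + s))
a(Q, p) = 25
y(A) = 25
y(o)*(-41 - 76) = 25*(-41 - 76) = 25*(-117) = -2925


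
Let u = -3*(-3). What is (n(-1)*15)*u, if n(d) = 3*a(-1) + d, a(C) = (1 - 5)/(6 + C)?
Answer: -459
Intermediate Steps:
u = 9
a(C) = -4/(6 + C)
n(d) = -12/5 + d (n(d) = 3*(-4/(6 - 1)) + d = 3*(-4/5) + d = 3*(-4*⅕) + d = 3*(-⅘) + d = -12/5 + d)
(n(-1)*15)*u = ((-12/5 - 1)*15)*9 = -17/5*15*9 = -51*9 = -459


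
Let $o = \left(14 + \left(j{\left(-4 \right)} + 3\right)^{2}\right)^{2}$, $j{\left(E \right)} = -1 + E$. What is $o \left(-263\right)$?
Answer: $-85212$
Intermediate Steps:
$o = 324$ ($o = \left(14 + \left(\left(-1 - 4\right) + 3\right)^{2}\right)^{2} = \left(14 + \left(-5 + 3\right)^{2}\right)^{2} = \left(14 + \left(-2\right)^{2}\right)^{2} = \left(14 + 4\right)^{2} = 18^{2} = 324$)
$o \left(-263\right) = 324 \left(-263\right) = -85212$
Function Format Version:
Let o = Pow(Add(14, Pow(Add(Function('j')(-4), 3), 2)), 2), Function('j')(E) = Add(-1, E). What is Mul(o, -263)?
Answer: -85212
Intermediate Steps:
o = 324 (o = Pow(Add(14, Pow(Add(Add(-1, -4), 3), 2)), 2) = Pow(Add(14, Pow(Add(-5, 3), 2)), 2) = Pow(Add(14, Pow(-2, 2)), 2) = Pow(Add(14, 4), 2) = Pow(18, 2) = 324)
Mul(o, -263) = Mul(324, -263) = -85212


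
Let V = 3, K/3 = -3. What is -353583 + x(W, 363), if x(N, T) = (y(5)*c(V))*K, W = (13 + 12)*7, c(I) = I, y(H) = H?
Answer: -353718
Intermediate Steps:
K = -9 (K = 3*(-3) = -9)
W = 175 (W = 25*7 = 175)
x(N, T) = -135 (x(N, T) = (5*3)*(-9) = 15*(-9) = -135)
-353583 + x(W, 363) = -353583 - 135 = -353718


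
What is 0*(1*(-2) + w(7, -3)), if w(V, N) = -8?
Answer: 0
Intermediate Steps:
0*(1*(-2) + w(7, -3)) = 0*(1*(-2) - 8) = 0*(-2 - 8) = 0*(-10) = 0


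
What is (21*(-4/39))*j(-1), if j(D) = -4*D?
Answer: -112/13 ≈ -8.6154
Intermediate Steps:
(21*(-4/39))*j(-1) = (21*(-4/39))*(-4*(-1)) = (21*(-4*1/39))*4 = (21*(-4/39))*4 = -28/13*4 = -112/13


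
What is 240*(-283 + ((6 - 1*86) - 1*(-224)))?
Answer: -33360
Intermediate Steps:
240*(-283 + ((6 - 1*86) - 1*(-224))) = 240*(-283 + ((6 - 86) + 224)) = 240*(-283 + (-80 + 224)) = 240*(-283 + 144) = 240*(-139) = -33360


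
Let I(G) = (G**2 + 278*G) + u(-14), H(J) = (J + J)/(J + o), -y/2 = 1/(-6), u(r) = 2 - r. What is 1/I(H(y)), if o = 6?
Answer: 361/16344 ≈ 0.022088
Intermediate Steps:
y = 1/3 (y = -2/(-6) = -2*(-1/6) = 1/3 ≈ 0.33333)
H(J) = 2*J/(6 + J) (H(J) = (J + J)/(J + 6) = (2*J)/(6 + J) = 2*J/(6 + J))
I(G) = 16 + G**2 + 278*G (I(G) = (G**2 + 278*G) + (2 - 1*(-14)) = (G**2 + 278*G) + (2 + 14) = (G**2 + 278*G) + 16 = 16 + G**2 + 278*G)
1/I(H(y)) = 1/(16 + (2*(1/3)/(6 + 1/3))**2 + 278*(2*(1/3)/(6 + 1/3))) = 1/(16 + (2*(1/3)/(19/3))**2 + 278*(2*(1/3)/(19/3))) = 1/(16 + (2*(1/3)*(3/19))**2 + 278*(2*(1/3)*(3/19))) = 1/(16 + (2/19)**2 + 278*(2/19)) = 1/(16 + 4/361 + 556/19) = 1/(16344/361) = 361/16344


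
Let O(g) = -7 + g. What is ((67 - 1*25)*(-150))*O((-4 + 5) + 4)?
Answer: 12600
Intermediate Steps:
((67 - 1*25)*(-150))*O((-4 + 5) + 4) = ((67 - 1*25)*(-150))*(-7 + ((-4 + 5) + 4)) = ((67 - 25)*(-150))*(-7 + (1 + 4)) = (42*(-150))*(-7 + 5) = -6300*(-2) = 12600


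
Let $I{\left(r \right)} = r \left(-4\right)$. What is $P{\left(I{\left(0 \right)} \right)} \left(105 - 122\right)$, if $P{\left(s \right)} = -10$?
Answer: $170$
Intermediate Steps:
$I{\left(r \right)} = - 4 r$
$P{\left(I{\left(0 \right)} \right)} \left(105 - 122\right) = - 10 \left(105 - 122\right) = \left(-10\right) \left(-17\right) = 170$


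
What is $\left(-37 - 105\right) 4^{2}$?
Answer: $-2272$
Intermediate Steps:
$\left(-37 - 105\right) 4^{2} = \left(-142\right) 16 = -2272$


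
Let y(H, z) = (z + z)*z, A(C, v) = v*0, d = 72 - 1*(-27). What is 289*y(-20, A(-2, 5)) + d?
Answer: 99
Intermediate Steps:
d = 99 (d = 72 + 27 = 99)
A(C, v) = 0
y(H, z) = 2*z**2 (y(H, z) = (2*z)*z = 2*z**2)
289*y(-20, A(-2, 5)) + d = 289*(2*0**2) + 99 = 289*(2*0) + 99 = 289*0 + 99 = 0 + 99 = 99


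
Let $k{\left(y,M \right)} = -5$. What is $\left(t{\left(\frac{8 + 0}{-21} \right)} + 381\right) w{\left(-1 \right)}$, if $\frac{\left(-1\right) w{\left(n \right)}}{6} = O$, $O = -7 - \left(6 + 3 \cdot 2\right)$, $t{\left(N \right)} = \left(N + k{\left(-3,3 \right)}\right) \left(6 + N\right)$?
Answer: $\frac{5878106}{147} \approx 39987.0$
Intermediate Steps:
$t{\left(N \right)} = \left(-5 + N\right) \left(6 + N\right)$ ($t{\left(N \right)} = \left(N - 5\right) \left(6 + N\right) = \left(-5 + N\right) \left(6 + N\right)$)
$O = -19$ ($O = -7 - \left(6 + 6\right) = -7 - 12 = -19$)
$w{\left(n \right)} = 114$ ($w{\left(n \right)} = \left(-6\right) \left(-19\right) = 114$)
$\left(t{\left(\frac{8 + 0}{-21} \right)} + 381\right) w{\left(-1 \right)} = \left(\left(-30 + \frac{8 + 0}{-21} + \left(\frac{8 + 0}{-21}\right)^{2}\right) + 381\right) 114 = \left(\left(-30 + 8 \left(- \frac{1}{21}\right) + \left(8 \left(- \frac{1}{21}\right)\right)^{2}\right) + 381\right) 114 = \left(\left(-30 - \frac{8}{21} + \left(- \frac{8}{21}\right)^{2}\right) + 381\right) 114 = \left(\left(-30 - \frac{8}{21} + \frac{64}{441}\right) + 381\right) 114 = \left(- \frac{13334}{441} + 381\right) 114 = \frac{154687}{441} \cdot 114 = \frac{5878106}{147}$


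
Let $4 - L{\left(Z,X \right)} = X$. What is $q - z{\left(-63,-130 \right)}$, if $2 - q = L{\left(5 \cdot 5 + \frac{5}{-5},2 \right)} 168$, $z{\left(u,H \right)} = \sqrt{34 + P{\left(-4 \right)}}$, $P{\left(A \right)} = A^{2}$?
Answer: $-334 - 5 \sqrt{2} \approx -341.07$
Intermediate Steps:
$L{\left(Z,X \right)} = 4 - X$
$z{\left(u,H \right)} = 5 \sqrt{2}$ ($z{\left(u,H \right)} = \sqrt{34 + \left(-4\right)^{2}} = \sqrt{34 + 16} = \sqrt{50} = 5 \sqrt{2}$)
$q = -334$ ($q = 2 - \left(4 - 2\right) 168 = 2 - 2 \cdot 168 = 2 - 336 = -334$)
$q - z{\left(-63,-130 \right)} = -334 - 5 \sqrt{2}$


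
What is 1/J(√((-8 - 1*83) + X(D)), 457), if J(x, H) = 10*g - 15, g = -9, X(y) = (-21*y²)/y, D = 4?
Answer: -1/105 ≈ -0.0095238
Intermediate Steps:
X(y) = -21*y
J(x, H) = -105 (J(x, H) = 10*(-9) - 15 = -90 - 15 = -105)
1/J(√((-8 - 1*83) + X(D)), 457) = 1/(-105) = -1/105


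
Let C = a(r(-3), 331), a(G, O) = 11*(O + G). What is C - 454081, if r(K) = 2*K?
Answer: -450506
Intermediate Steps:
a(G, O) = 11*G + 11*O (a(G, O) = 11*(G + O) = 11*G + 11*O)
C = 3575 (C = 11*(2*(-3)) + 11*331 = 11*(-6) + 3641 = -66 + 3641 = 3575)
C - 454081 = 3575 - 454081 = -450506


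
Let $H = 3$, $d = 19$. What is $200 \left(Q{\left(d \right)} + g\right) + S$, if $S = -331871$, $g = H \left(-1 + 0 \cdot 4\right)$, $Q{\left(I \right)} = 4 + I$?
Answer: $-327871$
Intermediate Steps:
$g = -3$ ($g = 3 \left(-1 + 0 \cdot 4\right) = 3 \left(-1 + 0\right) = 3 \left(-1\right) = -3$)
$200 \left(Q{\left(d \right)} + g\right) + S = 200 \left(\left(4 + 19\right) - 3\right) - 331871 = 200 \left(23 - 3\right) - 331871 = 200 \cdot 20 - 331871 = 4000 - 331871 = -327871$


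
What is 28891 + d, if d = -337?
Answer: 28554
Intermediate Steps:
28891 + d = 28891 - 337 = 28554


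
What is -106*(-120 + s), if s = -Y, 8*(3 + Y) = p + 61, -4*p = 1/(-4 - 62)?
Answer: 13950077/1056 ≈ 13210.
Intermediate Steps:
p = 1/264 (p = -1/(4*(-4 - 62)) = -¼/(-66) = -¼*(-1/66) = 1/264 ≈ 0.0037879)
Y = 9769/2112 (Y = -3 + (1/264 + 61)/8 = -3 + (⅛)*(16105/264) = -3 + 16105/2112 = 9769/2112 ≈ 4.6255)
s = -9769/2112 (s = -1*9769/2112 = -9769/2112 ≈ -4.6255)
-106*(-120 + s) = -106*(-120 - 9769/2112) = -106*(-263209/2112) = 13950077/1056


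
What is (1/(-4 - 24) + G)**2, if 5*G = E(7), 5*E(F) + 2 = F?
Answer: 529/19600 ≈ 0.026990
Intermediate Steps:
E(F) = -2/5 + F/5
G = 1/5 (G = (-2/5 + (1/5)*7)/5 = (-2/5 + 7/5)/5 = (1/5)*1 = 1/5 ≈ 0.20000)
(1/(-4 - 24) + G)**2 = (1/(-4 - 24) + 1/5)**2 = (1/(-28) + 1/5)**2 = (-1/28 + 1/5)**2 = (23/140)**2 = 529/19600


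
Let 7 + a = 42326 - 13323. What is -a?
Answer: -28996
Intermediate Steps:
a = 28996 (a = -7 + (42326 - 13323) = -7 + 29003 = 28996)
-a = -1*28996 = -28996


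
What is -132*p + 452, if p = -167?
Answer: 22496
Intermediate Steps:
-132*p + 452 = -132*(-167) + 452 = 22044 + 452 = 22496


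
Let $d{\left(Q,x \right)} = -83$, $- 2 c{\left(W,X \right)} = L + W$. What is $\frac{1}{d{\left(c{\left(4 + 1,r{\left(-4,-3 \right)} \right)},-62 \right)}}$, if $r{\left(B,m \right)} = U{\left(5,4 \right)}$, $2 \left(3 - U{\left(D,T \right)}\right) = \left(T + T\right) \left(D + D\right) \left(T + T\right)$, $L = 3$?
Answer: $- \frac{1}{83} \approx -0.012048$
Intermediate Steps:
$U{\left(D,T \right)} = 3 - 4 D T^{2}$ ($U{\left(D,T \right)} = 3 - \frac{\left(T + T\right) \left(D + D\right) \left(T + T\right)}{2} = 3 - \frac{2 T 2 D 2 T}{2} = 3 - \frac{2 T 4 D T}{2} = 3 - \frac{8 D T^{2}}{2} = 3 - 4 D T^{2}$)
$r{\left(B,m \right)} = -317$ ($r{\left(B,m \right)} = 3 - 20 \cdot 4^{2} = 3 - 20 \cdot 16 = 3 - 320 = -317$)
$c{\left(W,X \right)} = - \frac{3}{2} - \frac{W}{2}$ ($c{\left(W,X \right)} = - \frac{3 + W}{2} = - \frac{3}{2} - \frac{W}{2}$)
$\frac{1}{d{\left(c{\left(4 + 1,r{\left(-4,-3 \right)} \right)},-62 \right)}} = \frac{1}{-83} = - \frac{1}{83}$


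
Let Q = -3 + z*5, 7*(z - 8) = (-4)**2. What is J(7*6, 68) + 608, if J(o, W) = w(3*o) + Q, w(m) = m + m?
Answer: 6359/7 ≈ 908.43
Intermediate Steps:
z = 72/7 (z = 8 + (1/7)*(-4)**2 = 8 + (1/7)*16 = 8 + 16/7 = 72/7 ≈ 10.286)
w(m) = 2*m
Q = 339/7 (Q = -3 + (72/7)*5 = -3 + 360/7 = 339/7 ≈ 48.429)
J(o, W) = 339/7 + 6*o (J(o, W) = 2*(3*o) + 339/7 = 6*o + 339/7 = 339/7 + 6*o)
J(7*6, 68) + 608 = (339/7 + 6*(7*6)) + 608 = (339/7 + 6*42) + 608 = (339/7 + 252) + 608 = 2103/7 + 608 = 6359/7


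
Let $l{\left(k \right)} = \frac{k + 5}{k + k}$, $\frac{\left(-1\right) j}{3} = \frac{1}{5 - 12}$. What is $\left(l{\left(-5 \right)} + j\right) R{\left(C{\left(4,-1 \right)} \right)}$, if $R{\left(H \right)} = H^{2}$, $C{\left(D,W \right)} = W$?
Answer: $\frac{3}{7} \approx 0.42857$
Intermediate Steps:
$j = \frac{3}{7}$ ($j = - \frac{3}{5 - 12} = - \frac{3}{-7} = \left(-3\right) \left(- \frac{1}{7}\right) = \frac{3}{7} \approx 0.42857$)
$l{\left(k \right)} = \frac{5 + k}{2 k}$
$\left(l{\left(-5 \right)} + j\right) R{\left(C{\left(4,-1 \right)} \right)} = \left(\frac{5 - 5}{2 \left(-5\right)} + \frac{3}{7}\right) \left(-1\right)^{2} = \left(\frac{1}{2} \left(- \frac{1}{5}\right) 0 + \frac{3}{7}\right) 1 = \left(0 + \frac{3}{7}\right) 1 = \frac{3}{7} \cdot 1 = \frac{3}{7}$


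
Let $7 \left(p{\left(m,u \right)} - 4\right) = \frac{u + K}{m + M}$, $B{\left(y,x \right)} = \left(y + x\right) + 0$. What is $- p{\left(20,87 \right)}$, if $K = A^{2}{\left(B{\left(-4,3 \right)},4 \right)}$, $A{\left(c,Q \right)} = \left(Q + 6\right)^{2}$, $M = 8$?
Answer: $- \frac{1553}{28} \approx -55.464$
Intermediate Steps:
$B{\left(y,x \right)} = x + y$ ($B{\left(y,x \right)} = \left(x + y\right) + 0 = x + y$)
$A{\left(c,Q \right)} = \left(6 + Q\right)^{2}$
$K = 10000$ ($K = \left(\left(6 + 4\right)^{2}\right)^{2} = \left(10^{2}\right)^{2} = 100^{2} = 10000$)
$p{\left(m,u \right)} = 4 + \frac{10000 + u}{7 \left(8 + m\right)}$ ($p{\left(m,u \right)} = 4 + \frac{\left(u + 10000\right) \frac{1}{m + 8}}{7} = 4 + \frac{\left(10000 + u\right) \frac{1}{8 + m}}{7} = 4 + \frac{\frac{1}{8 + m} \left(10000 + u\right)}{7} = 4 + \frac{10000 + u}{7 \left(8 + m\right)}$)
$- p{\left(20,87 \right)} = - \frac{10224 + 87 + 28 \cdot 20}{7 \left(8 + 20\right)} = - \frac{10224 + 87 + 560}{7 \cdot 28} = - \frac{10871}{7 \cdot 28} = \left(-1\right) \frac{1553}{28} = - \frac{1553}{28}$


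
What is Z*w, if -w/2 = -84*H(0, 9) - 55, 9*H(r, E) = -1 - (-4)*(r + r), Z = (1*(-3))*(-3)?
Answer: 822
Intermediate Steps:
Z = 9 (Z = -3*(-3) = 9)
H(r, E) = -⅑ + 8*r/9 (H(r, E) = (-1 - (-4)*(r + r))/9 = (-1 - (-4)*2*r)/9 = (-1 - (-8)*r)/9 = (-1 + 8*r)/9 = -⅑ + 8*r/9)
w = 274/3 (w = -2*(-84*(-⅑ + (8/9)*0) - 55) = -2*(-84*(-⅑ + 0) - 55) = -2*(-84*(-⅑) - 55) = -2*(28/3 - 55) = -2*(-137/3) = 274/3 ≈ 91.333)
Z*w = 9*(274/3) = 822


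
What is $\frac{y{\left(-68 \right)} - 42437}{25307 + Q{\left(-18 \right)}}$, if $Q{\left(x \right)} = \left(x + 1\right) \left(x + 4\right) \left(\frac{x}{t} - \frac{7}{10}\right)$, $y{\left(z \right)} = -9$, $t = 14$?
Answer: $- \frac{106115}{62086} \approx -1.7092$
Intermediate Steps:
$Q{\left(x \right)} = \left(1 + x\right) \left(4 + x\right) \left(- \frac{7}{10} + \frac{x}{14}\right)$ ($Q{\left(x \right)} = \left(x + 1\right) \left(x + 4\right) \left(\frac{x}{14} - \frac{7}{10}\right) = \left(1 + x\right) \left(4 + x\right) \left(x \frac{1}{14} - \frac{7}{10}\right) = \left(1 + x\right) \left(4 + x\right) \left(\frac{x}{14} - \frac{7}{10}\right) = \left(1 + x\right) \left(4 + x\right) \left(- \frac{7}{10} + \frac{x}{14}\right)$)
$\frac{y{\left(-68 \right)} - 42437}{25307 + Q{\left(-18 \right)}} = \frac{-9 - 42437}{25307 - \left(- \frac{1927}{35} + \frac{2916}{7} + \frac{3888}{35}\right)} = - \frac{42446}{25307 + \left(- \frac{14}{5} + \frac{405}{7} - \frac{3888}{35} + \frac{1}{14} \left(-5832\right)\right)} = - \frac{42446}{25307 - \frac{2363}{5}} = - \frac{42446}{\frac{124172}{5}} = \left(-42446\right) \frac{5}{124172} = - \frac{106115}{62086}$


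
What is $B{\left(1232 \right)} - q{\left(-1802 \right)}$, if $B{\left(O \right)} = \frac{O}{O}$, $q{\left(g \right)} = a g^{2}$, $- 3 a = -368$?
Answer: $- \frac{1194971069}{3} \approx -3.9832 \cdot 10^{8}$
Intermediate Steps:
$a = \frac{368}{3}$ ($a = \left(- \frac{1}{3}\right) \left(-368\right) = \frac{368}{3} \approx 122.67$)
$q{\left(g \right)} = \frac{368 g^{2}}{3}$
$B{\left(O \right)} = 1$
$B{\left(1232 \right)} - q{\left(-1802 \right)} = 1 - \frac{368 \left(-1802\right)^{2}}{3} = 1 - \frac{368}{3} \cdot 3247204 = 1 - \frac{1194971072}{3} = - \frac{1194971069}{3}$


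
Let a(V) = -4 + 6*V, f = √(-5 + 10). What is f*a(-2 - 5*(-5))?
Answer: 134*√5 ≈ 299.63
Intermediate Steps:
f = √5 ≈ 2.2361
f*a(-2 - 5*(-5)) = √5*(-4 + 6*(-2 - 5*(-5))) = √5*(-4 + 6*(-2 + 25)) = √5*(-4 + 6*23) = √5*(-4 + 138) = √5*134 = 134*√5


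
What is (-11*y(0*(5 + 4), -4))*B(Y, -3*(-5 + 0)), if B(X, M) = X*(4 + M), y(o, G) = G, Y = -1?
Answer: -836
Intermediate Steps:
(-11*y(0*(5 + 4), -4))*B(Y, -3*(-5 + 0)) = (-11*(-4))*(-(4 - 3*(-5 + 0))) = 44*(-(4 - 3*(-5))) = 44*(-(4 + 15)) = 44*(-1*19) = 44*(-19) = -836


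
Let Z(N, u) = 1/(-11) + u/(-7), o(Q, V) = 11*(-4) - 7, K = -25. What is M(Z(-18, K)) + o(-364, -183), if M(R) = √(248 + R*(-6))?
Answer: -51 + 4*√84161/77 ≈ -35.930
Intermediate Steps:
o(Q, V) = -51 (o(Q, V) = -44 - 7 = -51)
Z(N, u) = -1/11 - u/7 (Z(N, u) = 1*(-1/11) + u*(-⅐) = -1/11 - u/7)
M(R) = √(248 - 6*R)
M(Z(-18, K)) + o(-364, -183) = √(248 - 6*(-1/11 - ⅐*(-25))) - 51 = √(248 - 6*(-1/11 + 25/7)) - 51 = √(248 - 6*268/77) - 51 = √(248 - 1608/77) - 51 = √(17488/77) - 51 = 4*√84161/77 - 51 = -51 + 4*√84161/77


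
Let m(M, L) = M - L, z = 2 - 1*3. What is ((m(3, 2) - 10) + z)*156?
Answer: -1560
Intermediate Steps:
z = -1 (z = 2 - 3 = -1)
((m(3, 2) - 10) + z)*156 = (((3 - 1*2) - 10) - 1)*156 = (((3 - 2) - 10) - 1)*156 = ((1 - 10) - 1)*156 = (-9 - 1)*156 = -10*156 = -1560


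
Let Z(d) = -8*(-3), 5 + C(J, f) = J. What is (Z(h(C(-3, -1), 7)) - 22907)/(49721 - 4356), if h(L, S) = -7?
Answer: -22883/45365 ≈ -0.50442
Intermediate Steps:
C(J, f) = -5 + J
Z(d) = 24
(Z(h(C(-3, -1), 7)) - 22907)/(49721 - 4356) = (24 - 22907)/(49721 - 4356) = -22883/45365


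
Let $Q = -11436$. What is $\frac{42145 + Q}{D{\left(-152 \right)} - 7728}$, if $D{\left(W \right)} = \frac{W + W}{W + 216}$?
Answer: $- \frac{122836}{30931} \approx -3.9713$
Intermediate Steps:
$D{\left(W \right)} = \frac{2 W}{216 + W}$
$\frac{42145 + Q}{D{\left(-152 \right)} - 7728} = \frac{42145 - 11436}{2 \left(-152\right) \frac{1}{216 - 152} - 7728} = \frac{30709}{2 \left(-152\right) \frac{1}{64} - 7728} = \frac{30709}{- \frac{19}{4} - 7728} = \frac{30709}{- \frac{30931}{4}} = 30709 \left(- \frac{4}{30931}\right) = - \frac{122836}{30931}$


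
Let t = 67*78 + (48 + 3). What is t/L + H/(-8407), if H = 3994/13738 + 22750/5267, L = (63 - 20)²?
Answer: 1604728342729296/562386378721489 ≈ 2.8534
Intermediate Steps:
t = 5277 (t = 5226 + 51 = 5277)
L = 1849 (L = 43² = 1849)
H = 166787949/36179023 (H = 3994*(1/13738) + 22750*(1/5267) = 1997/6869 + 22750/5267 = 166787949/36179023 ≈ 4.6101)
t/L + H/(-8407) = 5277/1849 + (166787949/36179023)/(-8407) = 5277*(1/1849) + (166787949/36179023)*(-1/8407) = 5277/1849 - 166787949/304157046361 = 1604728342729296/562386378721489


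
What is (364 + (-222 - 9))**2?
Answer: 17689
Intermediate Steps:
(364 + (-222 - 9))**2 = (364 - 231)**2 = 133**2 = 17689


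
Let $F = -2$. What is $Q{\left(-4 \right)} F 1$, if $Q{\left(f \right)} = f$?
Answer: $8$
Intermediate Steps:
$Q{\left(-4 \right)} F 1 = \left(-4\right) \left(-2\right) 1 = 8 \cdot 1 = 8$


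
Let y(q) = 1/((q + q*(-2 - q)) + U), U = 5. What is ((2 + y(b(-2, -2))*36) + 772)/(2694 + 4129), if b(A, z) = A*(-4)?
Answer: 51822/457141 ≈ 0.11336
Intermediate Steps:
b(A, z) = -4*A
y(q) = 1/(5 + q + q*(-2 - q)) (y(q) = 1/((q + q*(-2 - q)) + 5) = 1/(5 + q + q*(-2 - q)))
((2 + y(b(-2, -2))*36) + 772)/(2694 + 4129) = ((2 - 1/(-5 - 4*(-2) + (-4*(-2))²)*36) + 772)/(2694 + 4129) = ((2 - 1/(-5 + 8 + 8²)*36) + 772)/6823 = ((2 - 1/(-5 + 8 + 64)*36) + 772)*(1/6823) = ((2 - 1/67*36) + 772)*(1/6823) = ((2 - 36/67) + 772)*(1/6823) = (98/67 + 772)*(1/6823) = (51822/67)*(1/6823) = 51822/457141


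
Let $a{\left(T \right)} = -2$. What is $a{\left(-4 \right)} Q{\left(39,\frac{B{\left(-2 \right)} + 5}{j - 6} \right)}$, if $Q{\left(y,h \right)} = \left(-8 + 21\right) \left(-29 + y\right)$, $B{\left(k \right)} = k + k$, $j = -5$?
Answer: $-260$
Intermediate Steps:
$B{\left(k \right)} = 2 k$
$Q{\left(y,h \right)} = -377 + 13 y$ ($Q{\left(y,h \right)} = 13 \left(-29 + y\right) = -377 + 13 y$)
$a{\left(-4 \right)} Q{\left(39,\frac{B{\left(-2 \right)} + 5}{j - 6} \right)} = - 2 \left(-377 + 13 \cdot 39\right) = - 2 \left(-377 + 507\right) = \left(-2\right) 130 = -260$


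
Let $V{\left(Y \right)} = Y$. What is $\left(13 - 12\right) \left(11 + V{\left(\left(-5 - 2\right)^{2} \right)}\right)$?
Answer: $60$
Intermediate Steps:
$\left(13 - 12\right) \left(11 + V{\left(\left(-5 - 2\right)^{2} \right)}\right) = \left(13 - 12\right) \left(11 + \left(-5 - 2\right)^{2}\right) = 1 \left(11 + \left(-7\right)^{2}\right) = 1 \left(11 + 49\right) = 1 \cdot 60 = 60$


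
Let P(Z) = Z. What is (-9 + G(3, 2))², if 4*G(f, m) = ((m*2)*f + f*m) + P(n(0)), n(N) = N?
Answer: 81/4 ≈ 20.250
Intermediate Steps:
G(f, m) = 3*f*m/4 (G(f, m) = (((m*2)*f + f*m) + 0)/4 = (((2*m)*f + f*m) + 0)/4 = ((2*f*m + f*m) + 0)/4 = (3*f*m + 0)/4 = (3*f*m)/4 = 3*f*m/4)
(-9 + G(3, 2))² = (-9 + (¾)*3*2)² = (-9 + 9/2)² = (-9/2)² = 81/4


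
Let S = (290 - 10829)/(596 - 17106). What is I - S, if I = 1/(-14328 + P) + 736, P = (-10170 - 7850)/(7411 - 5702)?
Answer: 148752797059011/202285241860 ≈ 735.36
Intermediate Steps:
P = -18020/1709 ≈ -10.544
I = 18035363283/24504572 (I = 1/(-14328 - 18020/1709) + 736 = 1/(-24504572/1709) + 736 = -1709/24504572 + 736 = 18035363283/24504572 ≈ 736.00)
S = 10539/16510 (S = -10539/(-16510) = -10539*(-1/16510) = 10539/16510 ≈ 0.63834)
I - S = 18035363283/24504572 - 1*10539/16510 = 18035363283/24504572 - 10539/16510 = 148752797059011/202285241860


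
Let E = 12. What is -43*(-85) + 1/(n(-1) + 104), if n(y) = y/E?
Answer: 4557797/1247 ≈ 3655.0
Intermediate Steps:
n(y) = y/12
-43*(-85) + 1/(n(-1) + 104) = -43*(-85) + 1/((1/12)*(-1) + 104) = 3655 + 1/(-1/12 + 104) = 3655 + 1/(1247/12) = 3655 + 12/1247 = 4557797/1247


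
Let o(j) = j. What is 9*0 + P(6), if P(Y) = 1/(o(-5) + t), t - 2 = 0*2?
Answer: -⅓ ≈ -0.33333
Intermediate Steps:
t = 2 (t = 2 + 0*2 = 2 + 0 = 2)
P(Y) = -⅓ (P(Y) = 1/(-5 + 2) = 1/(-3) = -⅓)
9*0 + P(6) = 9*0 - ⅓ = 0 - ⅓ = -⅓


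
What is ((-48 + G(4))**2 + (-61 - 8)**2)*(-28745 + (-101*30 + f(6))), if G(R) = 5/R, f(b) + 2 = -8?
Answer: -3532743825/16 ≈ -2.2080e+8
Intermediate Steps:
f(b) = -10 (f(b) = -2 - 8 = -10)
((-48 + G(4))**2 + (-61 - 8)**2)*(-28745 + (-101*30 + f(6))) = ((-48 + 5/4)**2 + (-61 - 8)**2)*(-28745 + (-101*30 - 10)) = ((-48 + 5*(1/4))**2 + (-69)**2)*(-28745 + (-3030 - 10)) = ((-48 + 5/4)**2 + 4761)*(-28745 - 3040) = ((-187/4)**2 + 4761)*(-31785) = (34969/16 + 4761)*(-31785) = (111145/16)*(-31785) = -3532743825/16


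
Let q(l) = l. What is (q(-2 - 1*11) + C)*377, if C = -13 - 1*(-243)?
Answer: 81809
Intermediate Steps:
C = 230 (C = -13 + 243 = 230)
(q(-2 - 1*11) + C)*377 = ((-2 - 1*11) + 230)*377 = ((-2 - 11) + 230)*377 = (-13 + 230)*377 = 217*377 = 81809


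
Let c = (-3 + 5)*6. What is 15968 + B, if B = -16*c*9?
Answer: 14240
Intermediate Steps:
c = 12 (c = 2*6 = 12)
B = -1728 (B = -16*12*9 = -192*9 = -1728)
15968 + B = 15968 - 1728 = 14240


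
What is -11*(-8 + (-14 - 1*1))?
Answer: 253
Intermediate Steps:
-11*(-8 + (-14 - 1*1)) = -11*(-8 + (-14 - 1)) = -11*(-8 - 15) = -11*(-23) = 253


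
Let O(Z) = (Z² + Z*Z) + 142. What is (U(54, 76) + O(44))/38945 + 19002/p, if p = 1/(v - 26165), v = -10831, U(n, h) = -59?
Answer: -5475651358897/7789 ≈ -7.0300e+8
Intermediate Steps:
O(Z) = 142 + 2*Z² (O(Z) = (Z² + Z²) + 142 = 2*Z² + 142 = 142 + 2*Z²)
p = -1/36996 (p = 1/(-10831 - 26165) = 1/(-36996) = -1/36996 ≈ -2.7030e-5)
(U(54, 76) + O(44))/38945 + 19002/p = (-59 + (142 + 2*44²))/38945 + 19002/(-1/36996) = (-59 + (142 + 2*1936))*(1/38945) + 19002*(-36996) = (-59 + (142 + 3872))*(1/38945) - 702997992 = (-59 + 4014)*(1/38945) - 702997992 = 3955*(1/38945) - 702997992 = 791/7789 - 702997992 = -5475651358897/7789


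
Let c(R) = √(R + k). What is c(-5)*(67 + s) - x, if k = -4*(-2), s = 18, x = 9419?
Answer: -9419 + 85*√3 ≈ -9271.8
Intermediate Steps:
k = 8
c(R) = √(8 + R) (c(R) = √(R + 8) = √(8 + R))
c(-5)*(67 + s) - x = √(8 - 5)*(67 + 18) - 1*9419 = √3*85 - 9419 = 85*√3 - 9419 = -9419 + 85*√3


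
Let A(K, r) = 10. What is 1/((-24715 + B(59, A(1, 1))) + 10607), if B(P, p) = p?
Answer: -1/14098 ≈ -7.0932e-5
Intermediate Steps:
1/((-24715 + B(59, A(1, 1))) + 10607) = 1/((-24715 + 10) + 10607) = 1/(-24705 + 10607) = 1/(-14098) = -1/14098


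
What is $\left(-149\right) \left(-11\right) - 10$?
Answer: $1629$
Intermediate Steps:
$\left(-149\right) \left(-11\right) - 10 = 1639 - 10 = 1629$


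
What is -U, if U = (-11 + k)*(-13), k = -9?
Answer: -260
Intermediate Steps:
U = 260 (U = (-11 - 9)*(-13) = -20*(-13) = 260)
-U = -1*260 = -260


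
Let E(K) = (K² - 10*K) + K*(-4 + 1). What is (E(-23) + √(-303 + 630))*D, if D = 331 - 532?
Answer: -166428 - 201*√327 ≈ -1.7006e+5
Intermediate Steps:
D = -201
E(K) = K² - 13*K (E(K) = (K² - 10*K) + K*(-3) = (K² - 10*K) - 3*K = K² - 13*K)
(E(-23) + √(-303 + 630))*D = (-23*(-13 - 23) + √(-303 + 630))*(-201) = (-23*(-36) + √327)*(-201) = (828 + √327)*(-201) = -166428 - 201*√327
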